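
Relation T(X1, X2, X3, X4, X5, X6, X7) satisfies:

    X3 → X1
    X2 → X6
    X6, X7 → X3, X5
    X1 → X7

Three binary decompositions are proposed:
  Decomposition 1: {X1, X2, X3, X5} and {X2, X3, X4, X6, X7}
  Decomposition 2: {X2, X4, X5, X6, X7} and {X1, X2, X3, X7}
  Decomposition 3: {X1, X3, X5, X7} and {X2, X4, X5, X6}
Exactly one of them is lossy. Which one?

Decomposition 1: common = {X2, X3}, closure = {X1, X2, X3, X5, X6, X7} → lossless.
Decomposition 2: common = {X2, X7}, closure = {X1, X2, X3, X5, X6, X7} → lossless.
Decomposition 3: common = {X5}, closure = {X5} → lossy.

Decomposition 3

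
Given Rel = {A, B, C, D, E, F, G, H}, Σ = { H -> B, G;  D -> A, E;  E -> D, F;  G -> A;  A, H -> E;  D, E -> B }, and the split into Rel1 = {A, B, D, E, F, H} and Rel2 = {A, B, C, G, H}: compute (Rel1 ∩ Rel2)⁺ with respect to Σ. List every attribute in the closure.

Rel1 ∩ Rel2 = {A, B, H}.
H → B, G applies, adding G
A, H → E applies, adding E
E → D, F applies, adding D, F
Closure: {A, B, D, E, F, G, H}.

A, B, D, E, F, G, H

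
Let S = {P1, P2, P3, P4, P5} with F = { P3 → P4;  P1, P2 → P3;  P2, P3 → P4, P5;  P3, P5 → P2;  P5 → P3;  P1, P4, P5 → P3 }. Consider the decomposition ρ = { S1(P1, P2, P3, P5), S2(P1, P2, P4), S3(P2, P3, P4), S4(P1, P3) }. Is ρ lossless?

Chase test. Columns are P1, P2, P3, P4, P5; row i has aⱼ where attribute j ∈ Si, else bᵢⱼ.
Initial tableau (one row per fragment):
  row 1: a1 a2 a3 b14 a5
  row 2: a1 a2 b23 a4 b25
  row 3: b31 a2 a3 a4 b35
  row 4: a1 b42 a3 b44 b45
Rows 1 and 3 agree on P3; apply P3→P4 and equate their P4 entries.
Rows 1 and 4 agree on P3; apply P3→P4 and equate their P4 entries.
Rows 1 and 2 agree on P1, P2; apply P1, P2→P3 and equate their P3 entries.
Rows 1 and 2 agree on P2, P3; apply P2, P3→P4, P5 and equate their P4, P5 entries.
Rows 1 and 3 agree on P2, P3; apply P2, P3→P4, P5 and equate their P4, P5 entries.
Row 1 is now all distinguished symbols — the join is lossless.

Yes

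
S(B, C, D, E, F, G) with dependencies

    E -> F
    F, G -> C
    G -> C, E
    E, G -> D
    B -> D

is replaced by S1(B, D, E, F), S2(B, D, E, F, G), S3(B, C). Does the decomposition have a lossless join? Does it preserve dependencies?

Lossless test (chase): Rows 1 and 3 agree on B; apply B→D and equate their D entries. No row becomes fully distinguished — the join is lossy.
Dependency preservation: the restricted closure of {F, G} across the fragments never reaches {C}, so F, G → C cannot be enforced without a join — not preserved.

lossy and not dependency-preserving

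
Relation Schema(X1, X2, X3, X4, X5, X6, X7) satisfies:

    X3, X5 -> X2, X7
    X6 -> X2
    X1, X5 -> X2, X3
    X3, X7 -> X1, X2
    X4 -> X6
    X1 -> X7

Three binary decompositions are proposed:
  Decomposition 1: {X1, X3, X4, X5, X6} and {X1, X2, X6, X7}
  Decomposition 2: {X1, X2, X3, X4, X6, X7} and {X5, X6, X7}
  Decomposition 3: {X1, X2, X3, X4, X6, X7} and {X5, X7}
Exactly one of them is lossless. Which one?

Decomposition 1: common = {X1, X6}, closure = {X1, X2, X6, X7} → lossless.
Decomposition 2: common = {X6, X7}, closure = {X2, X6, X7} → lossy.
Decomposition 3: common = {X7}, closure = {X7} → lossy.

Decomposition 1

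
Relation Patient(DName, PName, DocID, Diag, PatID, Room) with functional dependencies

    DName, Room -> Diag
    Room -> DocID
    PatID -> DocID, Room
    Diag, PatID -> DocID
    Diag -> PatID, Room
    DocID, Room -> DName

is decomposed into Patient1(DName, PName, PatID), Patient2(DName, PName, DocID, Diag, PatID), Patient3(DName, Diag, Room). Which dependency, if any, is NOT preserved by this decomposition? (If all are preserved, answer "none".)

none

DName, Room → Diag lies within Patient3.
Room → DocID: restricted closure across fragments reaches DocID.
PatID → DocID, Room: restricted closure across fragments reaches DocID, Room.
Diag, PatID → DocID lies within Patient2.
Diag → PatID, Room: restricted closure across fragments reaches PatID, Room.
DocID, Room → DName: restricted closure across fragments reaches DName.
Every dependency is enforceable on the fragments, so the decomposition is dependency-preserving.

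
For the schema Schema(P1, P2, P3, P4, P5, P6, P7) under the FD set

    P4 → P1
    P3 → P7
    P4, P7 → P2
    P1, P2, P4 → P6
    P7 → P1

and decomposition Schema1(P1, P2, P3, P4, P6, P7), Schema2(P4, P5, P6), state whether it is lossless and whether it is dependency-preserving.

Lossless test: (P4, P6)⁺ = {P1, P4, P6}, which is a superkey of neither fragment — lossy.
Dependency preservation: every FD's attributes lie within a single fragment, so each can be enforced locally — preserved.

lossy but dependency-preserving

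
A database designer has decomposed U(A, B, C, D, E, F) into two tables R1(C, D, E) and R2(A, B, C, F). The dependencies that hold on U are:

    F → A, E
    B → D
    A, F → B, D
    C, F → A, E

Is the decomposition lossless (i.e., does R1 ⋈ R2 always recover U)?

No

Common attributes: R1 ∩ R2 = {C}.
No dependency enlarges {C}, so (C)⁺ = {C}.
The closure contains neither all of R1 = {C, D, E} nor all of R2 = {A, B, C, F}, so the common attributes are not a superkey of either fragment. The join is lossy.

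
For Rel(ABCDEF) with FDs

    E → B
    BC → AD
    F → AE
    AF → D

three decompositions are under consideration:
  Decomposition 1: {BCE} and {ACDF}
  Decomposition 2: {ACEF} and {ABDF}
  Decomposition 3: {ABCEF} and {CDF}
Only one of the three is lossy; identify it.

Decomposition 1

Decomposition 1: common = {C}, closure = {C} → lossy.
Decomposition 2: common = {AF}, closure = {ABDEF} → lossless.
Decomposition 3: common = {CF}, closure = {ABCDEF} → lossless.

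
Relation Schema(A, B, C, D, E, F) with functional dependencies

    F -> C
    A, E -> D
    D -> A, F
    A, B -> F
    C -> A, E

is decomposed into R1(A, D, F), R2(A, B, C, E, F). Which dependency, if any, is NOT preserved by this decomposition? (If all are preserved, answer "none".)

F → C lies within R2.
A, E → D: restricted closure across fragments reaches D.
D → A, F lies within R1.
A, B → F lies within R2.
C → A, E lies within R2.
Every dependency is enforceable on the fragments, so the decomposition is dependency-preserving.

none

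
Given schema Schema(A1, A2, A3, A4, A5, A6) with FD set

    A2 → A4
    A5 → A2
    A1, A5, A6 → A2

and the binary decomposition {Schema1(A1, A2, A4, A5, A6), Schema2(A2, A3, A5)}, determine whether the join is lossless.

Common attributes: Schema1 ∩ Schema2 = {A2, A5}.
Closure of {A2, A5}: A2 → A4 applies, adding A4. So (A2, A5)⁺ = {A2, A4, A5}.
The closure contains neither all of Schema1 = {A1, A2, A4, A5, A6} nor all of Schema2 = {A2, A3, A5}, so the common attributes are not a superkey of either fragment. The join is lossy.

No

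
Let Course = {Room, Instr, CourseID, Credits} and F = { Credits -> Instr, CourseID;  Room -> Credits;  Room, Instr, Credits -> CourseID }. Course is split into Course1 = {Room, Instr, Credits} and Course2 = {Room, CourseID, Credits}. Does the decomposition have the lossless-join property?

Yes

Common attributes: Course1 ∩ Course2 = {Room, Credits}.
Closure of {Room, Credits}: Credits → Instr, CourseID applies, adding Instr, CourseID. So (Room, Credits)⁺ = {Room, Instr, CourseID, Credits}.
This closure contains every attribute of Course1, so Course1 ∩ Course2 → Course1. The join is lossless.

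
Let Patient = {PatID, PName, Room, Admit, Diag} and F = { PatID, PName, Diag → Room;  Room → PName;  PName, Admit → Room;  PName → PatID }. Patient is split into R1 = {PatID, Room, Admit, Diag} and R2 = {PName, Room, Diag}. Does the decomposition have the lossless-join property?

Common attributes: R1 ∩ R2 = {Room, Diag}.
Closure of {Room, Diag}: Room → PName applies, adding PName; PName → PatID applies, adding PatID. So (Room, Diag)⁺ = {PatID, PName, Room, Diag}.
This closure contains every attribute of R2, so R1 ∩ R2 → R2. The join is lossless.

Yes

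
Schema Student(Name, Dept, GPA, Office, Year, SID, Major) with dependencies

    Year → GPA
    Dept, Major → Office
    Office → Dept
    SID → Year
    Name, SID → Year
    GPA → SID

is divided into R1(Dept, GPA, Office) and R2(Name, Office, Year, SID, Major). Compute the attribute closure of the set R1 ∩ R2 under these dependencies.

R1 ∩ R2 = {Office}.
Office → Dept applies, adding Dept
Closure: {Dept, Office}.

Dept, Office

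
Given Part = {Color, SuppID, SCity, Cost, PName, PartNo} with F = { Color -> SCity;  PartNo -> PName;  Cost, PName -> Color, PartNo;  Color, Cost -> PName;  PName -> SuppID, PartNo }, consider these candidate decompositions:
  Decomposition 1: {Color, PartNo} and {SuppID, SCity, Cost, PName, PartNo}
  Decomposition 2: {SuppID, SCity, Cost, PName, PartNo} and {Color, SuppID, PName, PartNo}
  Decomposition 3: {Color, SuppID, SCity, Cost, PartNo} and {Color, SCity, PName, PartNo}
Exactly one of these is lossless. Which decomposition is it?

Decomposition 1: common = {PartNo}, closure = {SuppID, PName, PartNo} → lossy.
Decomposition 2: common = {SuppID, PName, PartNo}, closure = {SuppID, PName, PartNo} → lossy.
Decomposition 3: common = {Color, SCity, PartNo}, closure = {Color, SuppID, SCity, PName, PartNo} → lossless.

Decomposition 3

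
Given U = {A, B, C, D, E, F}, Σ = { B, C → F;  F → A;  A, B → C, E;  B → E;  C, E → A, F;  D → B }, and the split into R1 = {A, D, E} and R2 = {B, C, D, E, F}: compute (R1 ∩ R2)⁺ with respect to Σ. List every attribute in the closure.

R1 ∩ R2 = {D, E}.
D → B applies, adding B
Closure: {B, D, E}.

B, D, E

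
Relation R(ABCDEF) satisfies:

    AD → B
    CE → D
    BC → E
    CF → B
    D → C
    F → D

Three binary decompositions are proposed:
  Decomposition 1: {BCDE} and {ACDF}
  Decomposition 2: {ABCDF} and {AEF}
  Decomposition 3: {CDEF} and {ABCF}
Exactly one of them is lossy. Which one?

Decomposition 1

Decomposition 1: common = {CD}, closure = {CD} → lossy.
Decomposition 2: common = {AF}, closure = {ABCDEF} → lossless.
Decomposition 3: common = {CF}, closure = {BCDEF} → lossless.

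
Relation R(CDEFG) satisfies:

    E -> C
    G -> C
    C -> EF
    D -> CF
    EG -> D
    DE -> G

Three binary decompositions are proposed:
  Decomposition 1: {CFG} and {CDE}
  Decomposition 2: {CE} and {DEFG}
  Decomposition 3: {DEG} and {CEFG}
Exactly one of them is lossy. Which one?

Decomposition 1

Decomposition 1: common = {C}, closure = {CEF} → lossy.
Decomposition 2: common = {E}, closure = {CEF} → lossless.
Decomposition 3: common = {EG}, closure = {CDEFG} → lossless.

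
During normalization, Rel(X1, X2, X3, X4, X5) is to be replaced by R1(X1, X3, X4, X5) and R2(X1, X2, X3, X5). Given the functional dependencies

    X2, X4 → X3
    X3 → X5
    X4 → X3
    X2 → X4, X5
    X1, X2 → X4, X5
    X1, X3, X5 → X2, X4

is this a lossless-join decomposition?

Common attributes: R1 ∩ R2 = {X1, X3, X5}.
Closure of {X1, X3, X5}: X1, X3, X5 → X2, X4 applies, adding X2, X4. So (X1, X3, X5)⁺ = {X1, X2, X3, X4, X5}.
This closure contains every attribute of R1, so R1 ∩ R2 → R1. The join is lossless.

Yes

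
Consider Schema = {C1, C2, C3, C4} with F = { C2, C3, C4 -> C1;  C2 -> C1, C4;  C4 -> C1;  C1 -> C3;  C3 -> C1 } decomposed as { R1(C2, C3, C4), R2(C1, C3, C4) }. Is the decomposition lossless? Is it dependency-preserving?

lossless and dependency-preserving

Lossless test: (C3, C4)⁺ = {C1, C3, C4}, which contains all of one fragment — lossless.
Dependency preservation: C2, C3, C4 → C1; C2 → C1, C4 are not contained in any single fragment, but the restricted closure of each left-hand side across the fragments still reaches the right-hand side; the remaining FDs each lie inside some fragment. All dependencies are preserved.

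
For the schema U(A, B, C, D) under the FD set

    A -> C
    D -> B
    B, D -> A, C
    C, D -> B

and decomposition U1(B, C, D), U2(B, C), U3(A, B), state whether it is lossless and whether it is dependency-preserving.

Lossless test (chase): applying each FD to every pair of rows produces no changes in the tableau, so no row becomes fully distinguished — the join is lossy.
Dependency preservation: the restricted closure of {A} across the fragments never reaches {C}, so A → C cannot be enforced without a join — not preserved.

lossy and not dependency-preserving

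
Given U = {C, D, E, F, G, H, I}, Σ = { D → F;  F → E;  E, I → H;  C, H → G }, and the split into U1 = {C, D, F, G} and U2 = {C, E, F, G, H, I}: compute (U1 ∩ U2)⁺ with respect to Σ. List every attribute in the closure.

C, E, F, G

U1 ∩ U2 = {C, F, G}.
F → E applies, adding E
Closure: {C, E, F, G}.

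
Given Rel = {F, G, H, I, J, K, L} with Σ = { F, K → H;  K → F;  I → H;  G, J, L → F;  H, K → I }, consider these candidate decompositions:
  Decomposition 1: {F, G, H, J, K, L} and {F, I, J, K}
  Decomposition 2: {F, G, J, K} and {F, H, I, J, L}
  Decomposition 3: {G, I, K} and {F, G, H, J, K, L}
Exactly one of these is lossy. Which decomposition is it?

Decomposition 1: common = {F, J, K}, closure = {F, H, I, J, K} → lossless.
Decomposition 2: common = {F, J}, closure = {F, J} → lossy.
Decomposition 3: common = {G, K}, closure = {F, G, H, I, K} → lossless.

Decomposition 2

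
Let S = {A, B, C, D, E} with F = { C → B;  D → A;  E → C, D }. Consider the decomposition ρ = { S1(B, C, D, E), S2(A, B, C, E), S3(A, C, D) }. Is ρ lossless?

Chase test. Columns are A, B, C, D, E; row i has aⱼ where attribute j ∈ Si, else bᵢⱼ.
Initial tableau (one row per fragment):
  row 1: b11 a2 a3 a4 a5
  row 2: a1 a2 a3 b24 a5
  row 3: a1 b32 a3 a4 b35
Rows 1 and 3 agree on C; apply C→B and equate their B entries.
Rows 1 and 3 agree on D; apply D→A and equate their A entries.
Rows 1 and 2 agree on E; apply E→C, D and equate their C, D entries.
Row 1 is now all distinguished symbols — the join is lossless.

Yes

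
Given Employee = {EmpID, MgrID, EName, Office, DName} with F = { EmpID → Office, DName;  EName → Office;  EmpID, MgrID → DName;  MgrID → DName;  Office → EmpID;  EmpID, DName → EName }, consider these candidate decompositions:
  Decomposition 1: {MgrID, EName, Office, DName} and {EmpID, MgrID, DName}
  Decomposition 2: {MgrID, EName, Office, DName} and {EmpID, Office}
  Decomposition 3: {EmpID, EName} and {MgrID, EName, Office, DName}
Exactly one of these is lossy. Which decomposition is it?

Decomposition 1

Decomposition 1: common = {MgrID, DName}, closure = {MgrID, DName} → lossy.
Decomposition 2: common = {Office}, closure = {EmpID, EName, Office, DName} → lossless.
Decomposition 3: common = {EName}, closure = {EmpID, EName, Office, DName} → lossless.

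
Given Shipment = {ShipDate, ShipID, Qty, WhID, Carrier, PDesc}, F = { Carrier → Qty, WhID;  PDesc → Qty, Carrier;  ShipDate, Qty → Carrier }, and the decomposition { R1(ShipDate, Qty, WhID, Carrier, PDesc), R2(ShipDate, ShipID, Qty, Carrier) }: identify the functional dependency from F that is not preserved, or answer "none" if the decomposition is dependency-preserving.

none

Carrier → Qty, WhID lies within R1.
PDesc → Qty, Carrier lies within R1.
ShipDate, Qty → Carrier lies within R1.
Every dependency is enforceable on the fragments, so the decomposition is dependency-preserving.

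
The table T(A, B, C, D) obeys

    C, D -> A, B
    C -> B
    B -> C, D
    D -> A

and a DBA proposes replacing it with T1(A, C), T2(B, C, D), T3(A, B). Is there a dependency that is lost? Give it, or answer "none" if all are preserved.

D -> A

Check D → A: no single fragment contains all of {A, D}, and the restricted closure of {D} across the fragments never reaches {A}.
C, D → A, B is preserved.
C → B is preserved.
B → C, D is preserved.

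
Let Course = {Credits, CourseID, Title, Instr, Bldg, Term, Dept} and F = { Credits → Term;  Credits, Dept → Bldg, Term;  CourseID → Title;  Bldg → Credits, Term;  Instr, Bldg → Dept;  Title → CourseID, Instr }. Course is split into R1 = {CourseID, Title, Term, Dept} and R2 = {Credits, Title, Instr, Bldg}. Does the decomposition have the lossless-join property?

No

Common attributes: R1 ∩ R2 = {Title}.
Closure of {Title}: Title → CourseID, Instr applies, adding CourseID, Instr. So (Title)⁺ = {CourseID, Title, Instr}.
The closure contains neither all of R1 = {CourseID, Title, Term, Dept} nor all of R2 = {Credits, Title, Instr, Bldg}, so the common attributes are not a superkey of either fragment. The join is lossy.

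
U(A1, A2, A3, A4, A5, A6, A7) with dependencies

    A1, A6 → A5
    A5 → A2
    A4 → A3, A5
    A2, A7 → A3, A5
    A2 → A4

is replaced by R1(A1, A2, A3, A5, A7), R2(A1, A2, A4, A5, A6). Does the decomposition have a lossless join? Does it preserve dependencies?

lossy but dependency-preserving

Lossless test: (A1, A2, A5)⁺ = {A1, A2, A3, A4, A5}, which is a superkey of neither fragment — lossy.
Dependency preservation: A4 → A3, A5 is not contained in any single fragment, but the restricted closure of its left-hand side across the fragments still reaches the right-hand side; the remaining FDs each lie inside some fragment. All dependencies are preserved.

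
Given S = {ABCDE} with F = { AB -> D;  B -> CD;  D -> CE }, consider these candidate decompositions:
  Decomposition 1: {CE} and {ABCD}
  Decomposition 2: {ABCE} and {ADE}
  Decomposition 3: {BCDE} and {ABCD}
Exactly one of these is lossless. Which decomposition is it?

Decomposition 1: common = {C}, closure = {C} → lossy.
Decomposition 2: common = {AE}, closure = {AE} → lossy.
Decomposition 3: common = {BCD}, closure = {BCDE} → lossless.

Decomposition 3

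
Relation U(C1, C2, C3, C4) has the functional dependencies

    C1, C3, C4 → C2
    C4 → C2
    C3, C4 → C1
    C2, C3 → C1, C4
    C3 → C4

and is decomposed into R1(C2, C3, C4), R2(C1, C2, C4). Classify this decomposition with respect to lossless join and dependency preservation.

Lossless test: (C2, C4)⁺ = {C2, C4}, which is a superkey of neither fragment — lossy.
Dependency preservation: the restricted closure of {C3, C4} across the fragments never reaches {C1}, so C3, C4 → C1 cannot be enforced without a join — not preserved.

lossy and not dependency-preserving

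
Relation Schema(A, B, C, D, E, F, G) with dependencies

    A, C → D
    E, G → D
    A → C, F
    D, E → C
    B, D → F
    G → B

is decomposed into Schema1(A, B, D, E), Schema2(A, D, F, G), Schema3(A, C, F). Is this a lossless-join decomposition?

Chase test. Columns are A, B, C, D, E, F, G; row i has aⱼ where attribute j ∈ Schemai, else bᵢⱼ.
Initial tableau (one row per fragment):
  row 1: a1 a2 b13 a4 a5 b16 b17
  row 2: a1 b22 b23 a4 b25 a6 a7
  row 3: a1 b32 a3 b34 b35 a6 b37
Rows 1 and 2 agree on A; apply A→C, F and equate their C, F entries.
Rows 1 and 3 agree on A; apply A→C, F and equate their C, F entries.
Rows 1 and 3 agree on A, C; apply A, C→D and equate their D entries.
No row becomes fully distinguished — the join is lossy.

No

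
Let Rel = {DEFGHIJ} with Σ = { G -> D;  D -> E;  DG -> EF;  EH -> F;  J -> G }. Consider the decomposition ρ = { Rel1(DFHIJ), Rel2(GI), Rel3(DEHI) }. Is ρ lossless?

No

Chase test. Columns are DEFGHIJ; row i has aⱼ where attribute j ∈ Reli, else bᵢⱼ.
Initial tableau (one row per fragment):
  row 1: a1 b12 a3 b14 a5 a6 a7
  row 2: b21 b22 b23 a4 b25 a6 b27
  row 3: a1 a2 b33 b34 a5 a6 b37
Rows 1 and 3 agree on D; apply D→E and equate their E entries.
Rows 1 and 3 agree on EH; apply EH→F and equate their F entries.
No row becomes fully distinguished — the join is lossy.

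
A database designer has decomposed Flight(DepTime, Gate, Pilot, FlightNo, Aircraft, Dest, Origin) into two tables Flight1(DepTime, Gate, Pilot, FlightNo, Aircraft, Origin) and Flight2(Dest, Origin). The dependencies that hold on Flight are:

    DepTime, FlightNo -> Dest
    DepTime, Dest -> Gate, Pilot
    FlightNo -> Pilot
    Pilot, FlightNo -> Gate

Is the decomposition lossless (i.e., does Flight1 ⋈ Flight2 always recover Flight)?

Common attributes: Flight1 ∩ Flight2 = {Origin}.
No dependency enlarges {Origin}, so (Origin)⁺ = {Origin}.
The closure contains neither all of Flight1 = {DepTime, Gate, Pilot, FlightNo, Aircraft, Origin} nor all of Flight2 = {Dest, Origin}, so the common attributes are not a superkey of either fragment. The join is lossy.

No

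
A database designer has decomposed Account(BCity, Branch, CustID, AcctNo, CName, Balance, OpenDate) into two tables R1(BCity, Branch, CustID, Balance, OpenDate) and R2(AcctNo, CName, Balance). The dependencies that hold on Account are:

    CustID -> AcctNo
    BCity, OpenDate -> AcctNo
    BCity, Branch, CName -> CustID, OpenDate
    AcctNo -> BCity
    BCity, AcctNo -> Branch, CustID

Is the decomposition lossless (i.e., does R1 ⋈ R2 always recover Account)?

No

Common attributes: R1 ∩ R2 = {Balance}.
No dependency enlarges {Balance}, so (Balance)⁺ = {Balance}.
The closure contains neither all of R1 = {BCity, Branch, CustID, Balance, OpenDate} nor all of R2 = {AcctNo, CName, Balance}, so the common attributes are not a superkey of either fragment. The join is lossy.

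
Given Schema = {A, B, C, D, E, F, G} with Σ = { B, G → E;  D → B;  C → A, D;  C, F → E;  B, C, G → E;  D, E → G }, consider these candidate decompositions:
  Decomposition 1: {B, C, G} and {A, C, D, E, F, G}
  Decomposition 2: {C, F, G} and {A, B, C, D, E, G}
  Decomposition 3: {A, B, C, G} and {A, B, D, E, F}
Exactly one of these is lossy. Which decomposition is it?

Decomposition 3

Decomposition 1: common = {C, G}, closure = {A, B, C, D, E, G} → lossless.
Decomposition 2: common = {C, G}, closure = {A, B, C, D, E, G} → lossless.
Decomposition 3: common = {A, B}, closure = {A, B} → lossy.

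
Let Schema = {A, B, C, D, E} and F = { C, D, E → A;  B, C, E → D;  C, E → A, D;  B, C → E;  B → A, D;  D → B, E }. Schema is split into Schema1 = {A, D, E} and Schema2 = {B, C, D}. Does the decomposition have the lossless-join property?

Yes

Common attributes: Schema1 ∩ Schema2 = {D}.
Closure of {D}: D → B, E applies, adding B, E; B → A, D applies, adding A. So (D)⁺ = {A, B, D, E}.
This closure contains every attribute of Schema1, so Schema1 ∩ Schema2 → Schema1. The join is lossless.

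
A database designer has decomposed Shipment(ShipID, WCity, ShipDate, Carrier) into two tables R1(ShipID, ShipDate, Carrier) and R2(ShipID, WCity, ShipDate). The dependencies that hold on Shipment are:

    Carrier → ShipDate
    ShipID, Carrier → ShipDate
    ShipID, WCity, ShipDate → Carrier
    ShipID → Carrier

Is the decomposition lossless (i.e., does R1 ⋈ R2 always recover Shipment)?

Common attributes: R1 ∩ R2 = {ShipID, ShipDate}.
Closure of {ShipID, ShipDate}: ShipID → Carrier applies, adding Carrier. So (ShipID, ShipDate)⁺ = {ShipID, ShipDate, Carrier}.
This closure contains every attribute of R1, so R1 ∩ R2 → R1. The join is lossless.

Yes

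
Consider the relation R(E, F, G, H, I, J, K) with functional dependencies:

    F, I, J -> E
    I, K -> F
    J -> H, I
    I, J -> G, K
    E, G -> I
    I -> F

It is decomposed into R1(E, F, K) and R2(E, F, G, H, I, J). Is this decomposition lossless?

No

Common attributes: R1 ∩ R2 = {E, F}.
No dependency enlarges {E, F}, so (E, F)⁺ = {E, F}.
The closure contains neither all of R1 = {E, F, K} nor all of R2 = {E, F, G, H, I, J}, so the common attributes are not a superkey of either fragment. The join is lossy.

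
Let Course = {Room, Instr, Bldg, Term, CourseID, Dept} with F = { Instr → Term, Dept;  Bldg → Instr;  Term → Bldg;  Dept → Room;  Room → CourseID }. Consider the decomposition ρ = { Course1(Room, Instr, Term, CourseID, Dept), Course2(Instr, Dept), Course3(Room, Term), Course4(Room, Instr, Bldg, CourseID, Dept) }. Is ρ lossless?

Chase test. Columns are Room, Instr, Bldg, Term, CourseID, Dept; row i has aⱼ where attribute j ∈ Coursei, else bᵢⱼ.
Initial tableau (one row per fragment):
  row 1: a1 a2 b13 a4 a5 a6
  row 2: b21 a2 b23 b24 b25 a6
  row 3: a1 b32 b33 a4 b35 b36
  row 4: a1 a2 a3 b44 a5 a6
Rows 1 and 2 agree on Instr; apply Instr→Term, Dept and equate their Term, Dept entries.
Rows 1 and 4 agree on Instr; apply Instr→Term, Dept and equate their Term, Dept entries.
Rows 1 and 2 agree on Term; apply Term→Bldg and equate their Bldg entries.
Rows 1 and 3 agree on Term; apply Term→Bldg and equate their Bldg entries.
Rows 1 and 4 agree on Term; apply Term→Bldg and equate their Bldg entries.
Rows 1 and 2 agree on Dept; apply Dept→Room and equate their Room entries.
Rows 1 and 2 agree on Room; apply Room→CourseID and equate their CourseID entries.
Rows 1 and 3 agree on Room; apply Room→CourseID and equate their CourseID entries.
Rows 1 and 3 agree on Bldg; apply Bldg→Instr and equate their Instr entries.
Rows 1 and 3 agree on Instr; apply Instr→Term, Dept and equate their Term, Dept entries.
Row 1 is now all distinguished symbols — the join is lossless.

Yes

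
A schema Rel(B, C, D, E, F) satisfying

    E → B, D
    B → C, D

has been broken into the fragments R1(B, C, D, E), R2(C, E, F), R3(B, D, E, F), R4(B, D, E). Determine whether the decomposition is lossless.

Yes

Chase test. Columns are B, C, D, E, F; row i has aⱼ where attribute j ∈ Ri, else bᵢⱼ.
Initial tableau (one row per fragment):
  row 1: a1 a2 a3 a4 b15
  row 2: b21 a2 b23 a4 a5
  row 3: a1 b32 a3 a4 a5
  row 4: a1 b42 a3 a4 b45
Rows 1 and 2 agree on E; apply E→B, D and equate their B, D entries.
Rows 1 and 3 agree on B; apply B→C, D and equate their C, D entries.
Rows 1 and 4 agree on B; apply B→C, D and equate their C, D entries.
Row 2 is now all distinguished symbols — the join is lossless.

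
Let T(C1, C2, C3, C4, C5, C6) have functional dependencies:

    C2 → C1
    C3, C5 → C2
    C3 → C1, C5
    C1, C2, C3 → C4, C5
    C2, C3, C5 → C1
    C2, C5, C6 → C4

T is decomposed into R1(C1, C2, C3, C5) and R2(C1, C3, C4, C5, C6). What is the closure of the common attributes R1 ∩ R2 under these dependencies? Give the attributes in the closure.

R1 ∩ R2 = {C1, C3, C5}.
C3, C5 → C2 applies, adding C2
C1, C2, C3 → C4, C5 applies, adding C4
Closure: {C1, C2, C3, C4, C5}.

C1, C2, C3, C4, C5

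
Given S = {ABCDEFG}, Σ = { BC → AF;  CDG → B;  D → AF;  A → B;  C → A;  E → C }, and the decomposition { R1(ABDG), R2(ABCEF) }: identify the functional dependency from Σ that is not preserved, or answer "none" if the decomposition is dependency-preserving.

Check D → AF: no single fragment contains all of {ADF}, and the restricted closure of {D} across the fragments never reaches {AF}.
BC → AF is preserved.
CDG → B is preserved.
A → B is preserved.
C → A is preserved.
E → C is preserved.

D → AF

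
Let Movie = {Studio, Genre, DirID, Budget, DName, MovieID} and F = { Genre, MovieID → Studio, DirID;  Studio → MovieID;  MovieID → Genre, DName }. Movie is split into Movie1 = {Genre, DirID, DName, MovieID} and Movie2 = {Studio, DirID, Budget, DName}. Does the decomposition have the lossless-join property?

Common attributes: Movie1 ∩ Movie2 = {DirID, DName}.
No dependency enlarges {DirID, DName}, so (DirID, DName)⁺ = {DirID, DName}.
The closure contains neither all of Movie1 = {Genre, DirID, DName, MovieID} nor all of Movie2 = {Studio, DirID, Budget, DName}, so the common attributes are not a superkey of either fragment. The join is lossy.

No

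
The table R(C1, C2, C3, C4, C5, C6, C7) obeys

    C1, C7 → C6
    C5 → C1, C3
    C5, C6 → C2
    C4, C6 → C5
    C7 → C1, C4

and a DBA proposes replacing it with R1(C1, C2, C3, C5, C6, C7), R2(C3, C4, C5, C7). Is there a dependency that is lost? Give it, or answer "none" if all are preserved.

C4, C6 → C5

Check C4, C6 → C5: no single fragment contains all of {C4, C5, C6}, and the restricted closure of {C4, C6} across the fragments never reaches {C5}.
C1, C7 → C6 is preserved.
C5 → C1, C3 is preserved.
C5, C6 → C2 is preserved.
C7 → C1, C4 is preserved.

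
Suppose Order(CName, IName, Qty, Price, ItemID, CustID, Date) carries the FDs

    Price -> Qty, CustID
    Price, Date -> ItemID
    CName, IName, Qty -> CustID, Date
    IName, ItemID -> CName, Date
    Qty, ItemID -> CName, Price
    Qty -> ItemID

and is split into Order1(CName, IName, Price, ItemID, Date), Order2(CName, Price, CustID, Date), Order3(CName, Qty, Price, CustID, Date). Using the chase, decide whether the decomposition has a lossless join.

Chase test. Columns are CName, IName, Qty, Price, ItemID, CustID, Date; row i has aⱼ where attribute j ∈ Orderi, else bᵢⱼ.
Initial tableau (one row per fragment):
  row 1: a1 a2 b13 a4 a5 b16 a7
  row 2: a1 b22 b23 a4 b25 a6 a7
  row 3: a1 b32 a3 a4 b35 a6 a7
Rows 1 and 2 agree on Price; apply Price→Qty, CustID and equate their Qty, CustID entries.
Rows 1 and 3 agree on Price; apply Price→Qty, CustID and equate their Qty, CustID entries.
Rows 1 and 2 agree on Price, Date; apply Price, Date→ItemID and equate their ItemID entries.
Rows 1 and 3 agree on Price, Date; apply Price, Date→ItemID and equate their ItemID entries.
Row 1 is now all distinguished symbols — the join is lossless.

Yes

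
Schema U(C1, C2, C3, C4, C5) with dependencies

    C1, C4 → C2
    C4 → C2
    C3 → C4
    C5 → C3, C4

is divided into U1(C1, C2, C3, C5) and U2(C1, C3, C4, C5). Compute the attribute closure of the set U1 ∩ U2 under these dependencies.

C1, C2, C3, C4, C5

U1 ∩ U2 = {C1, C3, C5}.
C3 → C4 applies, adding C4
C1, C4 → C2 applies, adding C2
Closure: {C1, C2, C3, C4, C5}.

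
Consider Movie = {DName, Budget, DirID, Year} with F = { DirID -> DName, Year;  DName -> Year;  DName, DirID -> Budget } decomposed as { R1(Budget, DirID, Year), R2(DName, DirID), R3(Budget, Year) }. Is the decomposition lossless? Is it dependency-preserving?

lossless but not dependency-preserving

Lossless test (chase): Rows 1 and 2 agree on DirID; apply DirID→DName, Year and equate their DName, Year entries. Rows 1 and 2 agree on DName, DirID; apply DName, DirID→Budget and equate their Budget entries. Row 1 is now all distinguished symbols — the join is lossless.
Dependency preservation: the restricted closure of {DName} across the fragments never reaches {Year}, so DName → Year cannot be enforced without a join — not preserved.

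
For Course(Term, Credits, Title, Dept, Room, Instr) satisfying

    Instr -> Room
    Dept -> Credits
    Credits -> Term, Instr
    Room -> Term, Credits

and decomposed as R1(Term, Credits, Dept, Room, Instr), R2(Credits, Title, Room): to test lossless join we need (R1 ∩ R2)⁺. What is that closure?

R1 ∩ R2 = {Credits, Room}.
Credits → Term, Instr applies, adding Term, Instr
Closure: {Term, Credits, Room, Instr}.

Term, Credits, Room, Instr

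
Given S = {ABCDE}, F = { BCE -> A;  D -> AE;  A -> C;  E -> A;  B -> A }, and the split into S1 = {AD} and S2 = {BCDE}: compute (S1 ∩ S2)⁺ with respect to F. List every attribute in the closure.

S1 ∩ S2 = {D}.
D → AE applies, adding AE
A → C applies, adding C
Closure: {ACDE}.

ACDE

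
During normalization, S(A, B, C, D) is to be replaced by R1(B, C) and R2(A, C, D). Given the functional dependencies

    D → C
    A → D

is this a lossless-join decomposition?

No

Common attributes: R1 ∩ R2 = {C}.
No dependency enlarges {C}, so (C)⁺ = {C}.
The closure contains neither all of R1 = {B, C} nor all of R2 = {A, C, D}, so the common attributes are not a superkey of either fragment. The join is lossy.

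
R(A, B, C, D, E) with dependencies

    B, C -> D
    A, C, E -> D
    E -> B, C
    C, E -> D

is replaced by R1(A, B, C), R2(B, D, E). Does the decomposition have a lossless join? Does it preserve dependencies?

lossy and not dependency-preserving

Lossless test: (B)⁺ = {B}, which is a superkey of neither fragment — lossy.
Dependency preservation: the restricted closure of {B, C} across the fragments never reaches {D}, so B, C → D cannot be enforced without a join — not preserved.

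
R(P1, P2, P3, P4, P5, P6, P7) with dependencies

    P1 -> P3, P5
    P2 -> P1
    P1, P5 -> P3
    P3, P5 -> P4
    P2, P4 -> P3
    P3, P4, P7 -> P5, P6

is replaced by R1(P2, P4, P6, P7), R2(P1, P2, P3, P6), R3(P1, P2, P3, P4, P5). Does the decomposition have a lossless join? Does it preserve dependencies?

Lossless test (chase): Rows 2 and 3 agree on P1; apply P1→P3, P5 and equate their P3, P5 entries. Rows 1 and 2 agree on P2; apply P2→P1 and equate their P1 entries. Rows 2 and 3 agree on P3, P5; apply P3, P5→P4 and equate their P4 entries. Rows 1 and 2 agree on P2, P4; apply P2, P4→P3 and equate their P3 entries. Rows 1 and 2 agree on P1; apply P1→P3, P5 and equate their P3, P5 entries. Row 1 is now all distinguished symbols — the join is lossless.
Dependency preservation: the restricted closure of {P3, P4, P7} across the fragments never reaches {P5, P6}, so P3, P4, P7 → P5, P6 cannot be enforced without a join — not preserved.

lossless but not dependency-preserving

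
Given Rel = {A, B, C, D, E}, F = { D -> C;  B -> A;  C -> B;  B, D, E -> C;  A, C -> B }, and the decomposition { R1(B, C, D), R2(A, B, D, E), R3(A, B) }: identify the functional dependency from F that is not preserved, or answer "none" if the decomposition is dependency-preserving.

none

D → C lies within R1.
B → A lies within R2.
C → B lies within R1.
B, D, E → C: restricted closure across fragments reaches C.
A, C → B: restricted closure across fragments reaches B.
Every dependency is enforceable on the fragments, so the decomposition is dependency-preserving.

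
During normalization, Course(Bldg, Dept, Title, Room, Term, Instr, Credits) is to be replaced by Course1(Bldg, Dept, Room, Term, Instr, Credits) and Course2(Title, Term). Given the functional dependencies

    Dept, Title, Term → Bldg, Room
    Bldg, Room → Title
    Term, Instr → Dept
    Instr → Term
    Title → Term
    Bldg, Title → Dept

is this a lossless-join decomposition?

No

Common attributes: Course1 ∩ Course2 = {Term}.
No dependency enlarges {Term}, so (Term)⁺ = {Term}.
The closure contains neither all of Course1 = {Bldg, Dept, Room, Term, Instr, Credits} nor all of Course2 = {Title, Term}, so the common attributes are not a superkey of either fragment. The join is lossy.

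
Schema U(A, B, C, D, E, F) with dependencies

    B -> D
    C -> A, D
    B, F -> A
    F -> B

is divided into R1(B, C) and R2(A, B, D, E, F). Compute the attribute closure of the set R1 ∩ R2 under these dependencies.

B, D

R1 ∩ R2 = {B}.
B → D applies, adding D
Closure: {B, D}.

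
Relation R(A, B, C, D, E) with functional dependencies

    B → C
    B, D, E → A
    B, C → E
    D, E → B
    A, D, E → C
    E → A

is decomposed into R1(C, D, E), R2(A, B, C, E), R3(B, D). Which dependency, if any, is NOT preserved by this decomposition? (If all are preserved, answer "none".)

Check D, E → B: no single fragment contains all of {B, D, E}, and the restricted closure of {D, E} across the fragments never reaches {B}.
B → C is preserved.
B, D, E → A is preserved.
B, C → E is preserved.
A, D, E → C is preserved.
E → A is preserved.

D, E → B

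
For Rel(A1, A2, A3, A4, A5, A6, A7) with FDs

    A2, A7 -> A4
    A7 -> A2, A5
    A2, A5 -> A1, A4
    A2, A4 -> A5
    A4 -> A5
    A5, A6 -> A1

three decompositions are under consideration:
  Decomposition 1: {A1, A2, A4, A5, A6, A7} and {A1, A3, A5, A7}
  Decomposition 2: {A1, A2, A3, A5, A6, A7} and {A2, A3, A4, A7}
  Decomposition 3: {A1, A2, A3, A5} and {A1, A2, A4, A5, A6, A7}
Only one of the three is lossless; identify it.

Decomposition 1: common = {A1, A5, A7}, closure = {A1, A2, A4, A5, A7} → lossy.
Decomposition 2: common = {A2, A3, A7}, closure = {A1, A2, A3, A4, A5, A7} → lossless.
Decomposition 3: common = {A1, A2, A5}, closure = {A1, A2, A4, A5} → lossy.

Decomposition 2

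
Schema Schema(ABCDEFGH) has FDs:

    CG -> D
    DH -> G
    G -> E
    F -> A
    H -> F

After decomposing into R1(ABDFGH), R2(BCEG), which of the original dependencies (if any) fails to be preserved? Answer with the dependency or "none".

Check CG → D: no single fragment contains all of {CDG}, and the restricted closure of {CG} across the fragments never reaches {D}.
DH → G is preserved.
G → E is preserved.
F → A is preserved.
H → F is preserved.

CG -> D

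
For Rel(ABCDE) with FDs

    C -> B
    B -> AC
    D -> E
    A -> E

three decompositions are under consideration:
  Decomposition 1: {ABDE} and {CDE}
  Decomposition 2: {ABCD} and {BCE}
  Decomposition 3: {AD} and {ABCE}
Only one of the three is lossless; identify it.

Decomposition 2

Decomposition 1: common = {DE}, closure = {DE} → lossy.
Decomposition 2: common = {BC}, closure = {ABCE} → lossless.
Decomposition 3: common = {A}, closure = {AE} → lossy.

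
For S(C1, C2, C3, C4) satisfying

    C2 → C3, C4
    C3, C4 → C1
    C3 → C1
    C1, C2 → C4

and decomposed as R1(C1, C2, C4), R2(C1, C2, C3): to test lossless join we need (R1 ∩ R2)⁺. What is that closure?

R1 ∩ R2 = {C1, C2}.
C2 → C3, C4 applies, adding C3, C4
Closure: {C1, C2, C3, C4}.

C1, C2, C3, C4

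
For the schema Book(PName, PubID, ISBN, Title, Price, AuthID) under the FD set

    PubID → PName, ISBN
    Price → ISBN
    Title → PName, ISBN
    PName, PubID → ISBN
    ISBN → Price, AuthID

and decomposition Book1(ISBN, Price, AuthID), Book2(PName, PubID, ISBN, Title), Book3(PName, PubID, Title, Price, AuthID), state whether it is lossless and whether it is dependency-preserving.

lossless and dependency-preserving

Lossless test (chase): Rows 2 and 3 agree on PubID; apply PubID→PName, ISBN and equate their PName, ISBN entries. Rows 1 and 2 agree on ISBN; apply ISBN→Price, AuthID and equate their Price, AuthID entries. Row 2 is now all distinguished symbols — the join is lossless.
Dependency preservation: every FD's attributes lie within a single fragment, so each can be enforced locally — preserved.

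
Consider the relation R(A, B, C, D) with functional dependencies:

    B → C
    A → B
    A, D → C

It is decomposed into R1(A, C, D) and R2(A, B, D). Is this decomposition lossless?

Yes

Common attributes: R1 ∩ R2 = {A, D}.
Closure of {A, D}: A → B applies, adding B; A, D → C applies, adding C. So (A, D)⁺ = {A, B, C, D}.
This closure contains every attribute of R1, so R1 ∩ R2 → R1. The join is lossless.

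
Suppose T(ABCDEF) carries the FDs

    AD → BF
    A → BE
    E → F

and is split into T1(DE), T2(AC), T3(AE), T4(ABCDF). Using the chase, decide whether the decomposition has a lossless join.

Chase test. Columns are ABCDEF; row i has aⱼ where attribute j ∈ Ti, else bᵢⱼ.
Initial tableau (one row per fragment):
  row 1: b11 b12 b13 a4 a5 b16
  row 2: a1 b22 a3 b24 b25 b26
  row 3: a1 b32 b33 b34 a5 b36
  row 4: a1 a2 a3 a4 b45 a6
Rows 2 and 3 agree on A; apply A→BE and equate their BE entries.
Rows 2 and 4 agree on A; apply A→BE and equate their BE entries.
Rows 1 and 2 agree on E; apply E→F and equate their F entries.
Rows 1 and 3 agree on E; apply E→F and equate their F entries.
Rows 1 and 4 agree on E; apply E→F and equate their F entries.
Row 4 is now all distinguished symbols — the join is lossless.

Yes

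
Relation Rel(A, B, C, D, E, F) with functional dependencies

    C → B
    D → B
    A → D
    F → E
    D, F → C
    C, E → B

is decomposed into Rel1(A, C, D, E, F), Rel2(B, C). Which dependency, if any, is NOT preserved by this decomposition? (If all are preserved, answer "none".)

Check D → B: no single fragment contains all of {B, D}, and the restricted closure of {D} across the fragments never reaches {B}.
C → B is preserved.
A → D is preserved.
F → E is preserved.
D, F → C is preserved.
C, E → B is preserved.

D → B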